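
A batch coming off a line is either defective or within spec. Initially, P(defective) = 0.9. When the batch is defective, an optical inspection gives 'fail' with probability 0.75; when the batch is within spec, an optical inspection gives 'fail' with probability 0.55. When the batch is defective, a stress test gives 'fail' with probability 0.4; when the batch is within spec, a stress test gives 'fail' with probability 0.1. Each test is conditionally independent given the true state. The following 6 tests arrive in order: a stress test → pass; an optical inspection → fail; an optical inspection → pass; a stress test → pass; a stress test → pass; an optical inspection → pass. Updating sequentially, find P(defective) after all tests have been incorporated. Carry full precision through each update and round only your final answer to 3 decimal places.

After a stress test='pass': P(defective) = 0.6·0.9000 / (0.6·0.9000 + 0.9·0.1000) ≈ 0.8571
After an optical inspection='fail': P(defective) = 0.75·0.8571 / (0.75·0.8571 + 0.55·0.1429) ≈ 0.8911
After an optical inspection='pass': P(defective) = 0.25·0.8911 / (0.25·0.8911 + 0.45·0.1089) ≈ 0.8197
After a stress test='pass': P(defective) = 0.6·0.8197 / (0.6·0.8197 + 0.9·0.1803) ≈ 0.7519
After a stress test='pass': P(defective) = 0.6·0.7519 / (0.6·0.7519 + 0.9·0.2481) ≈ 0.6689
After an optical inspection='pass': P(defective) = 0.25·0.6689 / (0.25·0.6689 + 0.45·0.3311) ≈ 0.5288

0.529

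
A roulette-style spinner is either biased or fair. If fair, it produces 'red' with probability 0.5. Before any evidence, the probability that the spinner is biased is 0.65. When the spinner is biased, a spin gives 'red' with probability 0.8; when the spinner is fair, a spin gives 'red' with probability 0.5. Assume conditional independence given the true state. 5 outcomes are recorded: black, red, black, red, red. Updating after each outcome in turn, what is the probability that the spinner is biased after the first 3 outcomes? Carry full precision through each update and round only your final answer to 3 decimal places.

0.322

Each posterior becomes the prior for the next update.
After 'black': P(biased) = 0.2·0.6500 / (0.2·0.6500 + 0.5·0.3500) ≈ 0.4262
After 'red': P(biased) = 0.8·0.4262 / (0.8·0.4262 + 0.5·0.5738) ≈ 0.5431
After 'black': P(biased) = 0.2·0.5431 / (0.2·0.5431 + 0.5·0.4569) ≈ 0.3222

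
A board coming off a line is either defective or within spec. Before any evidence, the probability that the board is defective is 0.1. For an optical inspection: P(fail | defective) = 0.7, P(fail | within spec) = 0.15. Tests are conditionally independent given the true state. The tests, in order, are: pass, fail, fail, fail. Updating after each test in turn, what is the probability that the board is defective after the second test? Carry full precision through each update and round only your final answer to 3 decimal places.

After 'pass': P(defective) = 0.3·0.1000 / (0.3·0.1000 + 0.85·0.9000) ≈ 0.0377
After 'fail': P(defective) = 0.7·0.0377 / (0.7·0.0377 + 0.15·0.9623) ≈ 0.1547

0.155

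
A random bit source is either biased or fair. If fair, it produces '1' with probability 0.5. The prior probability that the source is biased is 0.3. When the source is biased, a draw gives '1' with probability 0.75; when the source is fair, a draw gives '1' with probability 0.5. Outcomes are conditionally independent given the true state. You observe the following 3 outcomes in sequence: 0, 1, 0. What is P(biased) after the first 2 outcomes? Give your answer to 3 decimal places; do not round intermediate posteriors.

After '0': P(biased) = 0.25·0.3000 / (0.25·0.3000 + 0.5·0.7000) ≈ 0.1765
After '1': P(biased) = 0.75·0.1765 / (0.75·0.1765 + 0.5·0.8235) ≈ 0.2432

0.243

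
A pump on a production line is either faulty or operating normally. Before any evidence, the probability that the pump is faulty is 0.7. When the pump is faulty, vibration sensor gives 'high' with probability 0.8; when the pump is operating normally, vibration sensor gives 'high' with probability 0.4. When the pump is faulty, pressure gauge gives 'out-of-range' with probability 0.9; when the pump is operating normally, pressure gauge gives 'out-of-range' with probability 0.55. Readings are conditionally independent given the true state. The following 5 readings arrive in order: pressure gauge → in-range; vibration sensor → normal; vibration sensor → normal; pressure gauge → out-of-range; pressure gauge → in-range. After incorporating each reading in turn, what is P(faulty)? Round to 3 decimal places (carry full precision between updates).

0.021

Apply Bayes' rule sequentially, carrying P(faulty) forward.
After pressure gauge='in-range': P(faulty) = 0.1·0.7000 / (0.1·0.7000 + 0.45·0.3000) ≈ 0.3415
After vibration sensor='normal': P(faulty) = 0.2·0.3415 / (0.2·0.3415 + 0.6·0.6585) ≈ 0.1474
After vibration sensor='normal': P(faulty) = 0.2·0.1474 / (0.2·0.1474 + 0.6·0.8526) ≈ 0.0545
After pressure gauge='out-of-range': P(faulty) = 0.9·0.0545 / (0.9·0.0545 + 0.55·0.9455) ≈ 0.0862
After pressure gauge='in-range': P(faulty) = 0.1·0.0862 / (0.1·0.0862 + 0.45·0.9138) ≈ 0.0205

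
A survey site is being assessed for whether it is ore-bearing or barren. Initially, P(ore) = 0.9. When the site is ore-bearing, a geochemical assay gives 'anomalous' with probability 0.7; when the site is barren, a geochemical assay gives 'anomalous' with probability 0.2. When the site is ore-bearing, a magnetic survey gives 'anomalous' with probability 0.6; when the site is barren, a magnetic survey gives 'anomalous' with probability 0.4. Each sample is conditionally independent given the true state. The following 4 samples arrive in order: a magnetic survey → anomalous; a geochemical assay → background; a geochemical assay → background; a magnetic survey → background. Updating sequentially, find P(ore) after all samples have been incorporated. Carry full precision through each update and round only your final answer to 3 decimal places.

After a magnetic survey='anomalous': P(ore) = 0.6·0.9000 / (0.6·0.9000 + 0.4·0.1000) ≈ 0.9310
After a geochemical assay='background': P(ore) = 0.3·0.9310 / (0.3·0.9310 + 0.8·0.0690) ≈ 0.8351
After a geochemical assay='background': P(ore) = 0.3·0.8351 / (0.3·0.8351 + 0.8·0.1649) ≈ 0.6550
After a magnetic survey='background': P(ore) = 0.4·0.6550 / (0.4·0.6550 + 0.6·0.3450) ≈ 0.5586

0.559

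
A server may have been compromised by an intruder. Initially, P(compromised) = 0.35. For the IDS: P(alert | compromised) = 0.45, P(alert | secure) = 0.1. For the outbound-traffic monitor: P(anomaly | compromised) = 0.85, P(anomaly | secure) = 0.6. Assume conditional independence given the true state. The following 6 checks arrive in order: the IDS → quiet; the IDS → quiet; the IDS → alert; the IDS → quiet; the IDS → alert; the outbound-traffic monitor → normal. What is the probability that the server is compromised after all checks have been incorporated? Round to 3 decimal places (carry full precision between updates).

0.483

Apply Bayes' rule sequentially, carrying P(compromised) forward.
After the IDS='quiet': P(compromised) = 0.55·0.3500 / (0.55·0.3500 + 0.9·0.6500) ≈ 0.2476
After the IDS='quiet': P(compromised) = 0.55·0.2476 / (0.55·0.2476 + 0.9·0.7524) ≈ 0.1674
After the IDS='alert': P(compromised) = 0.45·0.1674 / (0.45·0.1674 + 0.1·0.8326) ≈ 0.4750
After the IDS='quiet': P(compromised) = 0.55·0.4750 / (0.55·0.4750 + 0.9·0.5250) ≈ 0.3561
After the IDS='alert': P(compromised) = 0.45·0.3561 / (0.45·0.3561 + 0.1·0.6439) ≈ 0.7133
After the outbound-traffic monitor='normal': P(compromised) = 0.15·0.7133 / (0.15·0.7133 + 0.4·0.2867) ≈ 0.4827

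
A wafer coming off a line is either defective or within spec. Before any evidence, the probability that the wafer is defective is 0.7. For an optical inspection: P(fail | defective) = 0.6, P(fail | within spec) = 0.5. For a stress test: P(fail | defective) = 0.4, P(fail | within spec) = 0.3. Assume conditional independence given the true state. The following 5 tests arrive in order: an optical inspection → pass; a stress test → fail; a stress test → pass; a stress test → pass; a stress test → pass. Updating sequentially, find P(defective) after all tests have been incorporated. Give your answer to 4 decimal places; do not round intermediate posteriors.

0.6105

After an optical inspection='pass': P(defective) = 0.4·0.7000 / (0.4·0.7000 + 0.5·0.3000) ≈ 0.6512
After a stress test='fail': P(defective) = 0.4·0.6512 / (0.4·0.6512 + 0.3·0.3488) ≈ 0.7134
After a stress test='pass': P(defective) = 0.6·0.7134 / (0.6·0.7134 + 0.7·0.2866) ≈ 0.6809
After a stress test='pass': P(defective) = 0.6·0.6809 / (0.6·0.6809 + 0.7·0.3191) ≈ 0.6465
After a stress test='pass': P(defective) = 0.6·0.6465 / (0.6·0.6465 + 0.7·0.3535) ≈ 0.6105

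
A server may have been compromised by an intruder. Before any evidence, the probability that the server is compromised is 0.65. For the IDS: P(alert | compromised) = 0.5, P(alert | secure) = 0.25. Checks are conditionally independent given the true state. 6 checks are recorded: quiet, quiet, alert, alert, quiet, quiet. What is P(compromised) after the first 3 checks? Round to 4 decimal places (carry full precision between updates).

0.6228

After 'quiet': P(compromised) = 0.5·0.6500 / (0.5·0.6500 + 0.75·0.3500) ≈ 0.5532
After 'quiet': P(compromised) = 0.5·0.5532 / (0.5·0.5532 + 0.75·0.4468) ≈ 0.4522
After 'alert': P(compromised) = 0.5·0.4522 / (0.5·0.4522 + 0.25·0.5478) ≈ 0.6228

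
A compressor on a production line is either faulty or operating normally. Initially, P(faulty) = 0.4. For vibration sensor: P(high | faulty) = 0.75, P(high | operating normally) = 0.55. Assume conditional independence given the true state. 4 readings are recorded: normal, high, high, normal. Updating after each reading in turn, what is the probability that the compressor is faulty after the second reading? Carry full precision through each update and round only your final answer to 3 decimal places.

Each posterior becomes the prior for the next update.
After 'normal': P(faulty) = 0.25·0.4000 / (0.25·0.4000 + 0.45·0.6000) ≈ 0.2703
After 'high': P(faulty) = 0.75·0.2703 / (0.75·0.2703 + 0.55·0.7297) ≈ 0.3356

0.336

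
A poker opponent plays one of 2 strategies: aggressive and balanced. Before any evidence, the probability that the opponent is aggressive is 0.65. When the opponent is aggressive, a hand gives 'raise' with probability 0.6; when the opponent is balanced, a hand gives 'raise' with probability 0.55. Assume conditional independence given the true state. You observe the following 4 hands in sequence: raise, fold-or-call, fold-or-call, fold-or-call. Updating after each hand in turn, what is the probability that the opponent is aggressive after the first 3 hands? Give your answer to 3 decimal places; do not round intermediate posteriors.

0.615

After 'raise': P(aggressive) = 0.6·0.6500 / (0.6·0.6500 + 0.55·0.3500) ≈ 0.6695
After 'fold-or-call': P(aggressive) = 0.4·0.6695 / (0.4·0.6695 + 0.45·0.3305) ≈ 0.6430
After 'fold-or-call': P(aggressive) = 0.4·0.6430 / (0.4·0.6430 + 0.45·0.3570) ≈ 0.6155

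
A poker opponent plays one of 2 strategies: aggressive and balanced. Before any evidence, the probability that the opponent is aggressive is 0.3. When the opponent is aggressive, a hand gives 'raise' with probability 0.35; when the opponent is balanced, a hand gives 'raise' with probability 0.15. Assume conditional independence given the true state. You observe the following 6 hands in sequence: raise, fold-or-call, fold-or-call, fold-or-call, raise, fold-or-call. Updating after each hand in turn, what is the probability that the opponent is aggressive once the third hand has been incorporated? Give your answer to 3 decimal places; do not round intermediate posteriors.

Apply Bayes' rule sequentially, carrying P(aggressive) forward.
After 'raise': P(aggressive) = 0.35·0.3000 / (0.35·0.3000 + 0.15·0.7000) ≈ 0.5000
After 'fold-or-call': P(aggressive) = 0.65·0.5000 / (0.65·0.5000 + 0.85·0.5000) ≈ 0.4333
After 'fold-or-call': P(aggressive) = 0.65·0.4333 / (0.65·0.4333 + 0.85·0.5667) ≈ 0.3690

0.369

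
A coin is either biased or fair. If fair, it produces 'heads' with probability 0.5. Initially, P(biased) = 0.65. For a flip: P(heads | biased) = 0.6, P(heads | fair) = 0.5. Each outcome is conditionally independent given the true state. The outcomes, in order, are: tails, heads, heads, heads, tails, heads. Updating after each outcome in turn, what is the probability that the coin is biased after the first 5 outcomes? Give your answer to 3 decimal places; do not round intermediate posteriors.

0.673

After 'tails': P(biased) = 0.4·0.6500 / (0.4·0.6500 + 0.5·0.3500) ≈ 0.5977
After 'heads': P(biased) = 0.6·0.5977 / (0.6·0.5977 + 0.5·0.4023) ≈ 0.6407
After 'heads': P(biased) = 0.6·0.6407 / (0.6·0.6407 + 0.5·0.3593) ≈ 0.6815
After 'heads': P(biased) = 0.6·0.6815 / (0.6·0.6815 + 0.5·0.3185) ≈ 0.7197
After 'tails': P(biased) = 0.4·0.7197 / (0.4·0.7197 + 0.5·0.2803) ≈ 0.6725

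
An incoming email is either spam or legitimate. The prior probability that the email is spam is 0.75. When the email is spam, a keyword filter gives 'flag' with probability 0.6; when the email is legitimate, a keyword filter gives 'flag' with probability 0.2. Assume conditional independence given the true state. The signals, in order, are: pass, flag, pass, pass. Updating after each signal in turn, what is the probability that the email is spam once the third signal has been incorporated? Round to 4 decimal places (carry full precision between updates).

Apply Bayes' rule sequentially, carrying P(spam) forward.
After 'pass': P(spam) = 0.4·0.7500 / (0.4·0.7500 + 0.8·0.2500) ≈ 0.6000
After 'flag': P(spam) = 0.6·0.6000 / (0.6·0.6000 + 0.2·0.4000) ≈ 0.8182
After 'pass': P(spam) = 0.4·0.8182 / (0.4·0.8182 + 0.8·0.1818) ≈ 0.6923

0.6923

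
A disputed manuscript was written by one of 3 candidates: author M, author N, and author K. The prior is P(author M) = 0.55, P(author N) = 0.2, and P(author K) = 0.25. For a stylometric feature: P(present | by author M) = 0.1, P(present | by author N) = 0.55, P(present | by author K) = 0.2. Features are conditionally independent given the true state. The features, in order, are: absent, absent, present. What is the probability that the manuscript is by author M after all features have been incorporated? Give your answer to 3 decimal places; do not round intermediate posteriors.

After 'absent': normaliser = 0.9·0.5500 + 0.45·0.2000 + 0.8·0.2500; P(author M) ≈ 0.6306, P(author N) ≈ 0.1146, P(author K) ≈ 0.2548
After 'absent': normaliser = 0.9·0.6306 + 0.45·0.1146 + 0.8·0.2548; P(author M) ≈ 0.6896, P(author N) ≈ 0.0627, P(author K) ≈ 0.2477
After 'present': normaliser = 0.1·0.6896 + 0.55·0.0627 + 0.2·0.2477; P(author M) ≈ 0.4508, P(author N) ≈ 0.2254, P(author K) ≈ 0.3238

0.451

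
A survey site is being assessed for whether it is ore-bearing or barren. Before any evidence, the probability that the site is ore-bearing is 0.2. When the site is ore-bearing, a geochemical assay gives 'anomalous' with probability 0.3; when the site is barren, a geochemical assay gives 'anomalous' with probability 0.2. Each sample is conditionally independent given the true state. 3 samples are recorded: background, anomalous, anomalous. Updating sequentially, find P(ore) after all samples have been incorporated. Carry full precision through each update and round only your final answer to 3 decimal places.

After 'background': P(ore) = 0.7·0.2000 / (0.7·0.2000 + 0.8·0.8000) ≈ 0.1795
After 'anomalous': P(ore) = 0.3·0.1795 / (0.3·0.1795 + 0.2·0.8205) ≈ 0.2471
After 'anomalous': P(ore) = 0.3·0.2471 / (0.3·0.2471 + 0.2·0.7529) ≈ 0.3298

0.330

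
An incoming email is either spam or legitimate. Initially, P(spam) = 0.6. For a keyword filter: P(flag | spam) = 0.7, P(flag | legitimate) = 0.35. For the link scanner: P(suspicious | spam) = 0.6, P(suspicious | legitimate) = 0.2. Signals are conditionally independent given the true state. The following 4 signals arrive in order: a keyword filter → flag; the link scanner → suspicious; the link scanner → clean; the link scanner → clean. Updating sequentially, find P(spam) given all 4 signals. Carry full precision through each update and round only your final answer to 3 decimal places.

0.692

After a keyword filter='flag': P(spam) = 0.7·0.6000 / (0.7·0.6000 + 0.35·0.4000) ≈ 0.7500
After the link scanner='suspicious': P(spam) = 0.6·0.7500 / (0.6·0.7500 + 0.2·0.2500) ≈ 0.9000
After the link scanner='clean': P(spam) = 0.4·0.9000 / (0.4·0.9000 + 0.8·0.1000) ≈ 0.8182
After the link scanner='clean': P(spam) = 0.4·0.8182 / (0.4·0.8182 + 0.8·0.1818) ≈ 0.6923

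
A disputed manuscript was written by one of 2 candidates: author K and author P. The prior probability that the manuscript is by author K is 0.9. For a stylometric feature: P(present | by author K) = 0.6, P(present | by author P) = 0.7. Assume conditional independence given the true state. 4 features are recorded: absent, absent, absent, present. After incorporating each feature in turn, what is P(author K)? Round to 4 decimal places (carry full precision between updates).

After 'absent': P(author K) = 0.4·0.9000 / (0.4·0.9000 + 0.3·0.1000) ≈ 0.9231
After 'absent': P(author K) = 0.4·0.9231 / (0.4·0.9231 + 0.3·0.0769) ≈ 0.9412
After 'absent': P(author K) = 0.4·0.9412 / (0.4·0.9412 + 0.3·0.0588) ≈ 0.9552
After 'present': P(author K) = 0.6·0.9552 / (0.6·0.9552 + 0.7·0.0448) ≈ 0.9481

0.9481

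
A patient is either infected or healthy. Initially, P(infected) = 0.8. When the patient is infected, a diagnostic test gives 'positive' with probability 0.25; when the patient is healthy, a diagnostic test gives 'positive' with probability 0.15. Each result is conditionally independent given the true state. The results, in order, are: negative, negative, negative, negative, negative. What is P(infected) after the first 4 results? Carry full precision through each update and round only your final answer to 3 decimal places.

0.708

Apply Bayes' rule sequentially, carrying P(infected) forward.
After 'negative': P(infected) = 0.75·0.8000 / (0.75·0.8000 + 0.85·0.2000) ≈ 0.7792
After 'negative': P(infected) = 0.75·0.7792 / (0.75·0.7792 + 0.85·0.2208) ≈ 0.7569
After 'negative': P(infected) = 0.75·0.7569 / (0.75·0.7569 + 0.85·0.2431) ≈ 0.7332
After 'negative': P(infected) = 0.75·0.7332 / (0.75·0.7332 + 0.85·0.2668) ≈ 0.7080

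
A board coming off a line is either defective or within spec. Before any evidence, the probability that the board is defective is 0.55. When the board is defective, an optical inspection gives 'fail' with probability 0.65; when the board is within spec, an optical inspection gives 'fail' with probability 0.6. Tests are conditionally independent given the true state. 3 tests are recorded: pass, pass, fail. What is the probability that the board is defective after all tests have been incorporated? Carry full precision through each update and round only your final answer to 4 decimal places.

0.5034

After 'pass': P(defective) = 0.35·0.5500 / (0.35·0.5500 + 0.4·0.4500) ≈ 0.5168
After 'pass': P(defective) = 0.35·0.5168 / (0.35·0.5168 + 0.4·0.4832) ≈ 0.4834
After 'fail': P(defective) = 0.65·0.4834 / (0.65·0.4834 + 0.6·0.5166) ≈ 0.5034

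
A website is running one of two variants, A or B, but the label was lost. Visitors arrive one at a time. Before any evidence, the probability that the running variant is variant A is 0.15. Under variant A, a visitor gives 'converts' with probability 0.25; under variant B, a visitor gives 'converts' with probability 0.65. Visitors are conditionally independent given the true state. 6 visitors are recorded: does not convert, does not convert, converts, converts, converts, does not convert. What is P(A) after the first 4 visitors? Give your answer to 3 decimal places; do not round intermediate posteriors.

After 'does not convert': P(A) = 0.75·0.1500 / (0.75·0.1500 + 0.35·0.8500) ≈ 0.2744
After 'does not convert': P(A) = 0.75·0.2744 / (0.75·0.2744 + 0.35·0.7256) ≈ 0.4476
After 'converts': P(A) = 0.25·0.4476 / (0.25·0.4476 + 0.65·0.5524) ≈ 0.2376
After 'converts': P(A) = 0.25·0.2376 / (0.25·0.2376 + 0.65·0.7624) ≈ 0.1070

0.107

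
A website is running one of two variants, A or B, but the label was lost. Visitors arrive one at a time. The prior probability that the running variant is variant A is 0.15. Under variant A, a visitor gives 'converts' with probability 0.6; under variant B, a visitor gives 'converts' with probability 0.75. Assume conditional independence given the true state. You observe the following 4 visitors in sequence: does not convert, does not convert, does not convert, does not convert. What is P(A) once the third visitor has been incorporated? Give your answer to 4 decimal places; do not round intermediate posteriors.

After 'does not convert': P(A) = 0.4·0.1500 / (0.4·0.1500 + 0.25·0.8500) ≈ 0.2202
After 'does not convert': P(A) = 0.4·0.2202 / (0.4·0.2202 + 0.25·0.7798) ≈ 0.3112
After 'does not convert': P(A) = 0.4·0.3112 / (0.4·0.3112 + 0.25·0.6888) ≈ 0.4196

0.4196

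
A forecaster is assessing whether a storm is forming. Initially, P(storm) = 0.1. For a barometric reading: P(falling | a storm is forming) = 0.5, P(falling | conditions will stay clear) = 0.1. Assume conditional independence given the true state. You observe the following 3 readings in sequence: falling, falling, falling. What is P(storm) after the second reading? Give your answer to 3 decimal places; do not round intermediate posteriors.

After 'falling': P(storm) = 0.5·0.1000 / (0.5·0.1000 + 0.1·0.9000) ≈ 0.3571
After 'falling': P(storm) = 0.5·0.3571 / (0.5·0.3571 + 0.1·0.6429) ≈ 0.7353

0.735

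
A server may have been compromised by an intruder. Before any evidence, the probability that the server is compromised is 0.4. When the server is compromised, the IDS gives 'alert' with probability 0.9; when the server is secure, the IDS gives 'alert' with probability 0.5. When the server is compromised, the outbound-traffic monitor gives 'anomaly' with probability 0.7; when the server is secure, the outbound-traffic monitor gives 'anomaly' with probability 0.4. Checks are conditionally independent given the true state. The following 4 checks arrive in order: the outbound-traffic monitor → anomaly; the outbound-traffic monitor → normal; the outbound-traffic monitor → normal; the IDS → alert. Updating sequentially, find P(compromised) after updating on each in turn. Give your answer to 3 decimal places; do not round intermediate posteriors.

0.344

After the outbound-traffic monitor='anomaly': P(compromised) = 0.7·0.4000 / (0.7·0.4000 + 0.4·0.6000) ≈ 0.5385
After the outbound-traffic monitor='normal': P(compromised) = 0.3·0.5385 / (0.3·0.5385 + 0.6·0.4615) ≈ 0.3684
After the outbound-traffic monitor='normal': P(compromised) = 0.3·0.3684 / (0.3·0.3684 + 0.6·0.6316) ≈ 0.2258
After the IDS='alert': P(compromised) = 0.9·0.2258 / (0.9·0.2258 + 0.5·0.7742) ≈ 0.3443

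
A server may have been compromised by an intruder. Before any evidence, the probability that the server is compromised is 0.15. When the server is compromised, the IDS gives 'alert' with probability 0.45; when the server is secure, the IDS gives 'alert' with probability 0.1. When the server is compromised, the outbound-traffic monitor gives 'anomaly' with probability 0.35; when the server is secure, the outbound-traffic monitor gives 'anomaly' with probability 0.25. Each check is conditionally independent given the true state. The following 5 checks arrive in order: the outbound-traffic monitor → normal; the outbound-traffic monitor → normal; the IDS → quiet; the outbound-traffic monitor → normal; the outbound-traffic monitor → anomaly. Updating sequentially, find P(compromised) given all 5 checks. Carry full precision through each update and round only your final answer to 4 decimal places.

0.0895

After the outbound-traffic monitor='normal': P(compromised) = 0.65·0.1500 / (0.65·0.1500 + 0.75·0.8500) ≈ 0.1327
After the outbound-traffic monitor='normal': P(compromised) = 0.65·0.1327 / (0.65·0.1327 + 0.75·0.8673) ≈ 0.1170
After the IDS='quiet': P(compromised) = 0.55·0.1170 / (0.55·0.1170 + 0.9·0.8830) ≈ 0.0749
After the outbound-traffic monitor='normal': P(compromised) = 0.65·0.0749 / (0.65·0.0749 + 0.75·0.9251) ≈ 0.0656
After the outbound-traffic monitor='anomaly': P(compromised) = 0.35·0.0656 / (0.35·0.0656 + 0.25·0.9344) ≈ 0.0895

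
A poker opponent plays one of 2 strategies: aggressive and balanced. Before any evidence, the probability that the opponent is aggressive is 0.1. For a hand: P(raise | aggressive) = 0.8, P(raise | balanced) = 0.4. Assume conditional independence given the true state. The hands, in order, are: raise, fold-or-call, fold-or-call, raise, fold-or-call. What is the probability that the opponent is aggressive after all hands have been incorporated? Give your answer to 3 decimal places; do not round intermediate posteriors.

Each posterior becomes the prior for the next update.
After 'raise': P(aggressive) = 0.8·0.1000 / (0.8·0.1000 + 0.4·0.9000) ≈ 0.1818
After 'fold-or-call': P(aggressive) = 0.2·0.1818 / (0.2·0.1818 + 0.6·0.8182) ≈ 0.0690
After 'fold-or-call': P(aggressive) = 0.2·0.0690 / (0.2·0.0690 + 0.6·0.9310) ≈ 0.0241
After 'raise': P(aggressive) = 0.8·0.0241 / (0.8·0.0241 + 0.4·0.9759) ≈ 0.0471
After 'fold-or-call': P(aggressive) = 0.2·0.0471 / (0.2·0.0471 + 0.6·0.9529) ≈ 0.0162

0.016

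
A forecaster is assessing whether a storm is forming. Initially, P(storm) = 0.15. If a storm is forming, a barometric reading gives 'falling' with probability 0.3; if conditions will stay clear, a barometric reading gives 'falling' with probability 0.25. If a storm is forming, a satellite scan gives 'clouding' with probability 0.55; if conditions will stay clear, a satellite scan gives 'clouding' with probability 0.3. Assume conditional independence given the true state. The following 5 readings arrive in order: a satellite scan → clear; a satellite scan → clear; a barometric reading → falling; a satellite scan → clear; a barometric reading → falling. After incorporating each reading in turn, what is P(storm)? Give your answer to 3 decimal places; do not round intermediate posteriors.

After a satellite scan='clear': P(storm) = 0.45·0.1500 / (0.45·0.1500 + 0.7·0.8500) ≈ 0.1019
After a satellite scan='clear': P(storm) = 0.45·0.1019 / (0.45·0.1019 + 0.7·0.8981) ≈ 0.0680
After a barometric reading='falling': P(storm) = 0.3·0.0680 / (0.3·0.0680 + 0.25·0.9320) ≈ 0.0805
After a satellite scan='clear': P(storm) = 0.45·0.0805 / (0.45·0.0805 + 0.7·0.9195) ≈ 0.0533
After a barometric reading='falling': P(storm) = 0.3·0.0533 / (0.3·0.0533 + 0.25·0.9467) ≈ 0.0632

0.063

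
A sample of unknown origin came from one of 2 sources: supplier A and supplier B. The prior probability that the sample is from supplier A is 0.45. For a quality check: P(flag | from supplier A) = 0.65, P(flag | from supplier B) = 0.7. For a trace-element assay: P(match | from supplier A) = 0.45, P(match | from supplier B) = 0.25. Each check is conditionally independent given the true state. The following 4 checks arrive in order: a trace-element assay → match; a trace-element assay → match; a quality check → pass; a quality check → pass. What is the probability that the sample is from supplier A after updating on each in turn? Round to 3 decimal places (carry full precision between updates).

0.783

After a trace-element assay='match': P(supplier A) = 0.45·0.4500 / (0.45·0.4500 + 0.25·0.5500) ≈ 0.5956
After a trace-element assay='match': P(supplier A) = 0.45·0.5956 / (0.45·0.5956 + 0.25·0.4044) ≈ 0.7261
After a quality check='pass': P(supplier A) = 0.35·0.7261 / (0.35·0.7261 + 0.3·0.2739) ≈ 0.7557
After a quality check='pass': P(supplier A) = 0.35·0.7557 / (0.35·0.7557 + 0.3·0.2443) ≈ 0.7830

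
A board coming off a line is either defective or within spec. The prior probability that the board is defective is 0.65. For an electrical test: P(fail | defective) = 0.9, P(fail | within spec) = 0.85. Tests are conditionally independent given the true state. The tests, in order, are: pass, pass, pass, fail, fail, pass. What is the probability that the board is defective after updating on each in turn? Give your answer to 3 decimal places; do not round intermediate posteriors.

0.291

After 'pass': P(defective) = 0.1·0.6500 / (0.1·0.6500 + 0.15·0.3500) ≈ 0.5532
After 'pass': P(defective) = 0.1·0.5532 / (0.1·0.5532 + 0.15·0.4468) ≈ 0.4522
After 'pass': P(defective) = 0.1·0.4522 / (0.1·0.4522 + 0.15·0.5478) ≈ 0.3549
After 'fail': P(defective) = 0.9·0.3549 / (0.9·0.3549 + 0.85·0.6451) ≈ 0.3681
After 'fail': P(defective) = 0.9·0.3681 / (0.9·0.3681 + 0.85·0.6319) ≈ 0.3815
After 'pass': P(defective) = 0.1·0.3815 / (0.1·0.3815 + 0.15·0.6185) ≈ 0.2914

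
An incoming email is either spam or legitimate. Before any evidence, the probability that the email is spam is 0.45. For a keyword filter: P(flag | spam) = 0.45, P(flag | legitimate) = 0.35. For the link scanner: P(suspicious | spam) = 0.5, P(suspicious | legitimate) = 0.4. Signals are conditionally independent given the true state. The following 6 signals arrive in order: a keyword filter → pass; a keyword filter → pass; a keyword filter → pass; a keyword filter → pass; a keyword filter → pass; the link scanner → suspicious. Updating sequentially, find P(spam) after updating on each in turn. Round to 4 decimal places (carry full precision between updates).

After a keyword filter='pass': P(spam) = 0.55·0.4500 / (0.55·0.4500 + 0.65·0.5500) ≈ 0.4091
After a keyword filter='pass': P(spam) = 0.55·0.4091 / (0.55·0.4091 + 0.65·0.5909) ≈ 0.3694
After a keyword filter='pass': P(spam) = 0.55·0.3694 / (0.55·0.3694 + 0.65·0.6306) ≈ 0.3314
After a keyword filter='pass': P(spam) = 0.55·0.3314 / (0.55·0.3314 + 0.65·0.6686) ≈ 0.2955
After a keyword filter='pass': P(spam) = 0.55·0.2955 / (0.55·0.2955 + 0.65·0.7045) ≈ 0.2619
After the link scanner='suspicious': P(spam) = 0.5·0.2619 / (0.5·0.2619 + 0.4·0.7381) ≈ 0.3073

0.3073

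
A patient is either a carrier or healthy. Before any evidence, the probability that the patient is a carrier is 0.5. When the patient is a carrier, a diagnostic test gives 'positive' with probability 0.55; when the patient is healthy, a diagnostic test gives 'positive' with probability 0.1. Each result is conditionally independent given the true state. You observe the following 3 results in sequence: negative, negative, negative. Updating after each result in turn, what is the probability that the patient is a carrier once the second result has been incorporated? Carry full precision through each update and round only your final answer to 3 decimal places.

0.200

Each posterior becomes the prior for the next update.
After 'negative': P(carrier) = 0.45·0.5000 / (0.45·0.5000 + 0.9·0.5000) ≈ 0.3333
After 'negative': P(carrier) = 0.45·0.3333 / (0.45·0.3333 + 0.9·0.6667) ≈ 0.2000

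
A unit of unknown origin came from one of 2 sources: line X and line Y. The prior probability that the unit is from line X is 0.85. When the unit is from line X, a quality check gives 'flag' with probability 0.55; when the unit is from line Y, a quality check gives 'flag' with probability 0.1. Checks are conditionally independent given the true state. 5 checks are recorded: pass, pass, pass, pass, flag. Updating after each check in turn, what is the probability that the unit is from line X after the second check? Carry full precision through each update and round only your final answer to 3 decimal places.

After 'pass': P(line X) = 0.45·0.8500 / (0.45·0.8500 + 0.9·0.1500) ≈ 0.7391
After 'pass': P(line X) = 0.45·0.7391 / (0.45·0.7391 + 0.9·0.2609) ≈ 0.5862

0.586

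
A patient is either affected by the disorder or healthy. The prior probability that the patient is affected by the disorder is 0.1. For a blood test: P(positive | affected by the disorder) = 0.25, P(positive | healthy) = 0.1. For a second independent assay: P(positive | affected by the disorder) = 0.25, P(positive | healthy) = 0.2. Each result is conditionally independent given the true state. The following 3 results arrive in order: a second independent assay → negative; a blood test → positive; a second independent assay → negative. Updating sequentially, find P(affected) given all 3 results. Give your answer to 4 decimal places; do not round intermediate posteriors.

0.1962

After a second independent assay='negative': P(affected) = 0.75·0.1000 / (0.75·0.1000 + 0.8·0.9000) ≈ 0.0943
After a blood test='positive': P(affected) = 0.25·0.0943 / (0.25·0.0943 + 0.1·0.9057) ≈ 0.2066
After a second independent assay='negative': P(affected) = 0.75·0.2066 / (0.75·0.2066 + 0.8·0.7934) ≈ 0.1962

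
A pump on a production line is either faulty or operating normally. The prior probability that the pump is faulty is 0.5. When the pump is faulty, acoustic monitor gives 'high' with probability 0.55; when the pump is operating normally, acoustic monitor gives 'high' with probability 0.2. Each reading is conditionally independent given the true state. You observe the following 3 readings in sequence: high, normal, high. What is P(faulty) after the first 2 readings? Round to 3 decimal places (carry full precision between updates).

After 'high': P(faulty) = 0.55·0.5000 / (0.55·0.5000 + 0.2·0.5000) ≈ 0.7333
After 'normal': P(faulty) = 0.45·0.7333 / (0.45·0.7333 + 0.8·0.2667) ≈ 0.6074

0.607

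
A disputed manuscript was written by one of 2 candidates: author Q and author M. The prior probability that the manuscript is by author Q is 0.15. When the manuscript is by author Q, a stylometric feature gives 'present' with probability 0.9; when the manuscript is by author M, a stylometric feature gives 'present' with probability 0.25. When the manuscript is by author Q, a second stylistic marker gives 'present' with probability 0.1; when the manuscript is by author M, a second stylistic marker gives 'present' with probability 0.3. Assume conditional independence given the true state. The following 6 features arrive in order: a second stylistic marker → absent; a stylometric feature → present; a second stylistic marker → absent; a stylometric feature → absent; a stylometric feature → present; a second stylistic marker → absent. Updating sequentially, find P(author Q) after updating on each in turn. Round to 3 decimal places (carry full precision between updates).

0.393

After a second stylistic marker='absent': P(author Q) = 0.9·0.1500 / (0.9·0.1500 + 0.7·0.8500) ≈ 0.1849
After a stylometric feature='present': P(author Q) = 0.9·0.1849 / (0.9·0.1849 + 0.25·0.8151) ≈ 0.4496
After a second stylistic marker='absent': P(author Q) = 0.9·0.4496 / (0.9·0.4496 + 0.7·0.5504) ≈ 0.5122
After a stylometric feature='absent': P(author Q) = 0.1·0.5122 / (0.1·0.5122 + 0.75·0.4878) ≈ 0.1228
After a stylometric feature='present': P(author Q) = 0.9·0.1228 / (0.9·0.1228 + 0.25·0.8772) ≈ 0.3351
After a second stylistic marker='absent': P(author Q) = 0.9·0.3351 / (0.9·0.3351 + 0.7·0.6649) ≈ 0.3932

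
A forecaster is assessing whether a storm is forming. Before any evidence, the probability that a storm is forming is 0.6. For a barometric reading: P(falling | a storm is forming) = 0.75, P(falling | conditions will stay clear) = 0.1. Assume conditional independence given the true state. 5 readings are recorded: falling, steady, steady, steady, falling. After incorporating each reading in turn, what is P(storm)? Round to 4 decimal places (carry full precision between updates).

0.6439

After 'falling': P(storm) = 0.75·0.6000 / (0.75·0.6000 + 0.1·0.4000) ≈ 0.9184
After 'steady': P(storm) = 0.25·0.9184 / (0.25·0.9184 + 0.9·0.0816) ≈ 0.7576
After 'steady': P(storm) = 0.25·0.7576 / (0.25·0.7576 + 0.9·0.2424) ≈ 0.4647
After 'steady': P(storm) = 0.25·0.4647 / (0.25·0.4647 + 0.9·0.5353) ≈ 0.1943
After 'falling': P(storm) = 0.75·0.1943 / (0.75·0.1943 + 0.1·0.8057) ≈ 0.6439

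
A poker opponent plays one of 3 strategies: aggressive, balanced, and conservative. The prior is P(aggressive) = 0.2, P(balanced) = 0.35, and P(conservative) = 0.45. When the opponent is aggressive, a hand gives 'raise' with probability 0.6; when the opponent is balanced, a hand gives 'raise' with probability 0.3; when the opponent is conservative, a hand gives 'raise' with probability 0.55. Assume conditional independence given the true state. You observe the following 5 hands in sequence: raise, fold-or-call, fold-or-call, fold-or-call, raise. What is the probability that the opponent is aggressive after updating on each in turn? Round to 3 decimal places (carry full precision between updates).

0.166

After 'raise': normaliser = 0.6·0.2000 + 0.3·0.3500 + 0.55·0.4500; P(aggressive) ≈ 0.2540, P(balanced) ≈ 0.2222, P(conservative) ≈ 0.5238
After 'fold-or-call': normaliser = 0.4·0.2540 + 0.7·0.2222 + 0.45·0.5238; P(aggressive) ≈ 0.2061, P(balanced) ≈ 0.3156, P(conservative) ≈ 0.4783
After 'fold-or-call': normaliser = 0.4·0.2061 + 0.7·0.3156 + 0.45·0.4783; P(aggressive) ≈ 0.1590, P(balanced) ≈ 0.4260, P(conservative) ≈ 0.4150
After 'fold-or-call': normaliser = 0.4·0.1590 + 0.7·0.4260 + 0.45·0.4150; P(aggressive) ≈ 0.1159, P(balanced) ≈ 0.5436, P(conservative) ≈ 0.3404
After 'raise': normaliser = 0.6·0.1159 + 0.3·0.5436 + 0.55·0.3404; P(aggressive) ≈ 0.1657, P(balanced) ≈ 0.3884, P(conservative) ≈ 0.4459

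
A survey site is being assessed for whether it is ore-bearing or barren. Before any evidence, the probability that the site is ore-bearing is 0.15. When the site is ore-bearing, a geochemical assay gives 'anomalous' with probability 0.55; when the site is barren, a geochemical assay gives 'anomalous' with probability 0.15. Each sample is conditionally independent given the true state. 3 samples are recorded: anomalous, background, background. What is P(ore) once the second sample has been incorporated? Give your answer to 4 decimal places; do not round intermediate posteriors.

After 'anomalous': P(ore) = 0.55·0.1500 / (0.55·0.1500 + 0.15·0.8500) ≈ 0.3929
After 'background': P(ore) = 0.45·0.3929 / (0.45·0.3929 + 0.85·0.6071) ≈ 0.2552

0.2552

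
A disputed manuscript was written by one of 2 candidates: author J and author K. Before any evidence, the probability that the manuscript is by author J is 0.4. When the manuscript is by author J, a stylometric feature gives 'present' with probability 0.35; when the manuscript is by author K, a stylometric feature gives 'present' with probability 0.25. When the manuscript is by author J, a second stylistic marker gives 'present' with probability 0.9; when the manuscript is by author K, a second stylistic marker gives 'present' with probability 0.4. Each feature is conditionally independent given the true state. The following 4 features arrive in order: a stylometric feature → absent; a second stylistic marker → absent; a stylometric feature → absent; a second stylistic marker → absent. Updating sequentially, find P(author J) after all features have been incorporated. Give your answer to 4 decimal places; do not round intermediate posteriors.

After a stylometric feature='absent': P(author J) = 0.65·0.4000 / (0.65·0.4000 + 0.75·0.6000) ≈ 0.3662
After a second stylistic marker='absent': P(author J) = 0.1·0.3662 / (0.1·0.3662 + 0.6·0.6338) ≈ 0.0878
After a stylometric feature='absent': P(author J) = 0.65·0.0878 / (0.65·0.0878 + 0.75·0.9122) ≈ 0.0770
After a second stylistic marker='absent': P(author J) = 0.1·0.0770 / (0.1·0.0770 + 0.6·0.9230) ≈ 0.0137

0.0137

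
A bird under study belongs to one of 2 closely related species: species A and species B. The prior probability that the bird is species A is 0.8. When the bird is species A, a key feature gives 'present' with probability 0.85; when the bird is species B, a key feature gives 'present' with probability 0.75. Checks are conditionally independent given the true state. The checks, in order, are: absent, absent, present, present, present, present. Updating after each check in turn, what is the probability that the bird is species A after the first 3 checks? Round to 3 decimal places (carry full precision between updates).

Each posterior becomes the prior for the next update.
After 'absent': P(species A) = 0.15·0.8000 / (0.15·0.8000 + 0.25·0.2000) ≈ 0.7059
After 'absent': P(species A) = 0.15·0.7059 / (0.15·0.7059 + 0.25·0.2941) ≈ 0.5902
After 'present': P(species A) = 0.85·0.5902 / (0.85·0.5902 + 0.75·0.4098) ≈ 0.6201

0.620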